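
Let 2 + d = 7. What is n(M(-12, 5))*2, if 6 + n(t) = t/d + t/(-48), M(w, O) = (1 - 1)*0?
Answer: -12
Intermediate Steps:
d = 5 (d = -2 + 7 = 5)
M(w, O) = 0 (M(w, O) = 0*0 = 0)
n(t) = -6 + 43*t/240 (n(t) = -6 + (t/5 + t/(-48)) = -6 + (t*(⅕) + t*(-1/48)) = -6 + (t/5 - t/48) = -6 + 43*t/240)
n(M(-12, 5))*2 = (-6 + (43/240)*0)*2 = (-6 + 0)*2 = -6*2 = -12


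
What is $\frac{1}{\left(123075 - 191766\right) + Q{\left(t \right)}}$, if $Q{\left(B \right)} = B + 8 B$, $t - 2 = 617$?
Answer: $- \frac{1}{63120} \approx -1.5843 \cdot 10^{-5}$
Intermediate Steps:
$t = 619$ ($t = 2 + 617 = 619$)
$Q{\left(B \right)} = 9 B$
$\frac{1}{\left(123075 - 191766\right) + Q{\left(t \right)}} = \frac{1}{\left(123075 - 191766\right) + 9 \cdot 619} = \frac{1}{\left(123075 - 191766\right) + 5571} = \frac{1}{-68691 + 5571} = \frac{1}{-63120} = - \frac{1}{63120}$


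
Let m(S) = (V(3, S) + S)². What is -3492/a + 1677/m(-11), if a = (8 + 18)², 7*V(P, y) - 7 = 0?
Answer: 196113/16900 ≈ 11.604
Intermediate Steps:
V(P, y) = 1 (V(P, y) = 1 + (⅐)*0 = 1 + 0 = 1)
a = 676 (a = 26² = 676)
m(S) = (1 + S)²
-3492/a + 1677/m(-11) = -3492/676 + 1677/((1 - 11)²) = -3492*1/676 + 1677/((-10)²) = -873/169 + 1677/100 = 196113/16900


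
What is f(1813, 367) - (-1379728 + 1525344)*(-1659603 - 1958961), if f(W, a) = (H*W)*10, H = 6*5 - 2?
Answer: 526921323064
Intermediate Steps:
H = 28 (H = 30 - 2 = 28)
f(W, a) = 280*W (f(W, a) = (28*W)*10 = 280*W)
f(1813, 367) - (-1379728 + 1525344)*(-1659603 - 1958961) = 280*1813 - (-1379728 + 1525344)*(-1659603 - 1958961) = 507640 - 145616*(-3618564) = 507640 - 1*(-526920815424) = 507640 + 526920815424 = 526921323064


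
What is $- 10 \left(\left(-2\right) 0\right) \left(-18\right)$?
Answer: $0$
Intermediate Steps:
$- 10 \left(\left(-2\right) 0\right) \left(-18\right) = \left(-10\right) 0 \left(-18\right) = 0 \left(-18\right) = 0$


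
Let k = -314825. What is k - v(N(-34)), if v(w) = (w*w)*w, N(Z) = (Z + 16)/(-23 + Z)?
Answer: -2159384891/6859 ≈ -3.1483e+5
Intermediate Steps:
N(Z) = (16 + Z)/(-23 + Z)
v(w) = w³ (v(w) = w²*w = w³)
k - v(N(-34)) = -314825 - ((16 - 34)/(-23 - 34))³ = -314825 - (-18/(-57))³ = -314825 - (-1/57*(-18))³ = -314825 - (6/19)³ = -314825 - 1*216/6859 = -314825 - 216/6859 = -2159384891/6859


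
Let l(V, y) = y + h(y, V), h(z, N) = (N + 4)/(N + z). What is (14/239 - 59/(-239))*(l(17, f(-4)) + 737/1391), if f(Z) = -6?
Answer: -3977624/3656939 ≈ -1.0877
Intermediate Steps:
h(z, N) = (4 + N)/(N + z)
l(V, y) = y + (4 + V)/(V + y)
(14/239 - 59/(-239))*(l(17, f(-4)) + 737/1391) = (14/239 - 59/(-239))*((4 + 17 - 6*(17 - 6))/(17 - 6) + 737/1391) = (14*(1/239) - 59*(-1/239))*((4 + 17 - 6*11)/11 + 737*(1/1391)) = (14/239 + 59/239)*((4 + 17 - 66)/11 + 737/1391) = 73*((1/11)*(-45) + 737/1391)/239 = 73*(-45/11 + 737/1391)/239 = (73/239)*(-54488/15301) = -3977624/3656939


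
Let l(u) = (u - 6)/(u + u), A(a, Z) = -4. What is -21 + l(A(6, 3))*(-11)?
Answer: -139/4 ≈ -34.750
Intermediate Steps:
l(u) = (-6 + u)/(2*u) (l(u) = (-6 + u)/((2*u)) = (-6 + u)*(1/(2*u)) = (-6 + u)/(2*u))
-21 + l(A(6, 3))*(-11) = -21 + ((½)*(-6 - 4)/(-4))*(-11) = -21 + ((½)*(-¼)*(-10))*(-11) = -21 + (5/4)*(-11) = -21 - 55/4 = -139/4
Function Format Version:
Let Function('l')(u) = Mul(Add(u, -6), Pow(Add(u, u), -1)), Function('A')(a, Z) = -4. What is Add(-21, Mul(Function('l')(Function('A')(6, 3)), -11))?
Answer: Rational(-139, 4) ≈ -34.750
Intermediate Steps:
Function('l')(u) = Mul(Rational(1, 2), Pow(u, -1), Add(-6, u)) (Function('l')(u) = Mul(Add(-6, u), Pow(Mul(2, u), -1)) = Mul(Add(-6, u), Mul(Rational(1, 2), Pow(u, -1))) = Mul(Rational(1, 2), Pow(u, -1), Add(-6, u)))
Add(-21, Mul(Function('l')(Function('A')(6, 3)), -11)) = Add(-21, Mul(Mul(Rational(1, 2), Pow(-4, -1), Add(-6, -4)), -11)) = Add(-21, Mul(Mul(Rational(1, 2), Rational(-1, 4), -10), -11)) = Add(-21, Mul(Rational(5, 4), -11)) = Add(-21, Rational(-55, 4)) = Rational(-139, 4)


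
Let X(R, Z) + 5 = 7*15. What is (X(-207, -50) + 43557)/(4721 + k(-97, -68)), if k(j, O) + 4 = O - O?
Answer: 43657/4717 ≈ 9.2552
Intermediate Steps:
k(j, O) = -4 (k(j, O) = -4 + (O - O) = -4 + 0 = -4)
X(R, Z) = 100 (X(R, Z) = -5 + 7*15 = -5 + 105 = 100)
(X(-207, -50) + 43557)/(4721 + k(-97, -68)) = (100 + 43557)/(4721 - 4) = 43657/4717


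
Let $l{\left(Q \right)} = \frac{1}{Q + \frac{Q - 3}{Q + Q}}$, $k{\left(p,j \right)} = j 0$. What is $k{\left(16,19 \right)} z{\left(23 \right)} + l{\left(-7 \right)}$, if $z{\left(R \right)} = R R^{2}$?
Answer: $- \frac{7}{44} \approx -0.15909$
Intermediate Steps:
$k{\left(p,j \right)} = 0$
$l{\left(Q \right)} = \frac{1}{Q + \frac{-3 + Q}{2 Q}}$
$z{\left(R \right)} = R^{3}$
$k{\left(16,19 \right)} z{\left(23 \right)} + l{\left(-7 \right)} = 0 \cdot 23^{3} + 2 \left(-7\right) \frac{1}{-3 - 7 + 2 \left(-7\right)^{2}} = 0 \cdot 12167 + 2 \left(-7\right) \frac{1}{-3 - 7 + 2 \cdot 49} = 0 + 2 \left(-7\right) \frac{1}{-3 - 7 + 98} = 0 + 2 \left(-7\right) \frac{1}{88} = 0 - \frac{7}{44} = - \frac{7}{44}$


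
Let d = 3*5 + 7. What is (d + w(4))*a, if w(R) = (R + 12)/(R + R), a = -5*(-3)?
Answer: 360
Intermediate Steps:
a = 15
w(R) = (12 + R)/(2*R) (w(R) = (12 + R)/((2*R)) = (12 + R)*(1/(2*R)) = (12 + R)/(2*R))
d = 22 (d = 15 + 7 = 22)
(d + w(4))*a = (22 + (1/2)*(12 + 4)/4)*15 = (22 + (1/2)*(1/4)*16)*15 = (22 + 2)*15 = 24*15 = 360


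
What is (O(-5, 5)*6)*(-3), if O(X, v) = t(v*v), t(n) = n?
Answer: -450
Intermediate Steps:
O(X, v) = v² (O(X, v) = v*v = v²)
(O(-5, 5)*6)*(-3) = (5²*6)*(-3) = (25*6)*(-3) = 150*(-3) = -450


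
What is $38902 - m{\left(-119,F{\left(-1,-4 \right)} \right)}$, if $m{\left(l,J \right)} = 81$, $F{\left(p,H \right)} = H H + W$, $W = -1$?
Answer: $38821$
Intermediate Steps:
$F{\left(p,H \right)} = -1 + H^{2}$ ($F{\left(p,H \right)} = H H - 1 = H^{2} - 1 = -1 + H^{2}$)
$38902 - m{\left(-119,F{\left(-1,-4 \right)} \right)} = 38902 - 81 = 38821$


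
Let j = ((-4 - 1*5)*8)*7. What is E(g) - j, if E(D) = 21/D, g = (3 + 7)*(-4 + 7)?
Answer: 5047/10 ≈ 504.70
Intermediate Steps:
g = 30 (g = 10*3 = 30)
j = -504 (j = ((-4 - 5)*8)*7 = -9*8*7 = -72*7 = -504)
E(g) - j = 21/30 - 1*(-504) = 21*(1/30) + 504 = 7/10 + 504 = 5047/10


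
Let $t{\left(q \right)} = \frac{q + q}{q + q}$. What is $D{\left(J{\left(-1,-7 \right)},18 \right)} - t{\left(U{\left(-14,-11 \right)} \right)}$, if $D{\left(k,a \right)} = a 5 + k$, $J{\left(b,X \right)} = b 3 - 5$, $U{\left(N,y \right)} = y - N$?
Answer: $81$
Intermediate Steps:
$J{\left(b,X \right)} = -5 + 3 b$ ($J{\left(b,X \right)} = 3 b - 5 = -5 + 3 b$)
$t{\left(q \right)} = 1$ ($t{\left(q \right)} = \frac{2 q}{2 q} = 2 q \frac{1}{2 q} = 1$)
$D{\left(k,a \right)} = k + 5 a$ ($D{\left(k,a \right)} = 5 a + k = k + 5 a$)
$D{\left(J{\left(-1,-7 \right)},18 \right)} - t{\left(U{\left(-14,-11 \right)} \right)} = \left(\left(-5 + 3 \left(-1\right)\right) + 5 \cdot 18\right) - 1 = \left(\left(-5 - 3\right) + 90\right) - 1 = \left(-8 + 90\right) - 1 = 82 - 1 = 81$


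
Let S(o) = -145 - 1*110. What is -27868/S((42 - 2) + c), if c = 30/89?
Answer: 27868/255 ≈ 109.29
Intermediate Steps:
c = 30/89 (c = 30*(1/89) = 30/89 ≈ 0.33708)
S(o) = -255 (S(o) = -145 - 110 = -255)
-27868/S((42 - 2) + c) = -27868/(-255) = -27868*(-1/255) = 27868/255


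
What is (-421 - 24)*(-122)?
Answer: 54290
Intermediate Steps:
(-421 - 24)*(-122) = -445*(-122) = 54290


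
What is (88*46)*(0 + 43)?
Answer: 174064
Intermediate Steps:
(88*46)*(0 + 43) = 4048*43 = 174064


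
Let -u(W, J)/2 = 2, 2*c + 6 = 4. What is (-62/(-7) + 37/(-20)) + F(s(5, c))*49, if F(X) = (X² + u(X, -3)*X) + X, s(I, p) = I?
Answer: 69581/140 ≈ 497.01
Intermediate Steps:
c = -1 (c = -3 + (½)*4 = -3 + 2 = -1)
u(W, J) = -4 (u(W, J) = -2*2 = -4)
F(X) = X² - 3*X (F(X) = (X² - 4*X) + X = X² - 3*X)
(-62/(-7) + 37/(-20)) + F(s(5, c))*49 = (-62/(-7) + 37/(-20)) + (5*(-3 + 5))*49 = (-62*(-⅐) + 37*(-1/20)) + (5*2)*49 = (62/7 - 37/20) + 10*49 = 981/140 + 490 = 69581/140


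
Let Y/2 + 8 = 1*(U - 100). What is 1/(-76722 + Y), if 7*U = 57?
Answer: -7/538452 ≈ -1.3000e-5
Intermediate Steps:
U = 57/7 (U = (⅐)*57 = 57/7 ≈ 8.1429)
Y = -1398/7 (Y = -16 + 2*(1*(57/7 - 100)) = -16 + 2*(1*(-643/7)) = -16 + 2*(-643/7) = -16 - 1286/7 = -1398/7 ≈ -199.71)
1/(-76722 + Y) = 1/(-76722 - 1398/7) = 1/(-538452/7) = -7/538452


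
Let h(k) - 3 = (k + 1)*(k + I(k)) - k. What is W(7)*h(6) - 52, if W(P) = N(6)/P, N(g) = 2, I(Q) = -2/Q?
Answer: -872/21 ≈ -41.524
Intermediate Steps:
h(k) = 3 - k + (1 + k)*(k - 2/k) (h(k) = 3 + ((k + 1)*(k - 2/k) - k) = 3 + ((1 + k)*(k - 2/k) - k) = 3 + (-k + (1 + k)*(k - 2/k)) = 3 - k + (1 + k)*(k - 2/k))
W(P) = 2/P
W(7)*h(6) - 52 = (2/7)*((-2 + 6 + 6³)/6) - 52 = (2*(⅐))*((-2 + 6 + 216)/6) - 52 = 2*((⅙)*220)/7 - 52 = (2/7)*(110/3) - 52 = 220/21 - 52 = -872/21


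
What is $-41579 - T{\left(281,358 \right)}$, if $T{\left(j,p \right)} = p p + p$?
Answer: $-170101$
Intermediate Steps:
$T{\left(j,p \right)} = p + p^{2}$ ($T{\left(j,p \right)} = p^{2} + p = p + p^{2}$)
$-41579 - T{\left(281,358 \right)} = -41579 - 358 \left(1 + 358\right) = -41579 - 358 \cdot 359 = -41579 - 128522 = -170101$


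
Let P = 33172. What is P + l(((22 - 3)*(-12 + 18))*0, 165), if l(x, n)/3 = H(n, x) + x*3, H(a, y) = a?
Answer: 33667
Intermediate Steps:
l(x, n) = 3*n + 9*x (l(x, n) = 3*(n + x*3) = 3*(n + 3*x) = 3*n + 9*x)
P + l(((22 - 3)*(-12 + 18))*0, 165) = 33172 + (3*165 + 9*(((22 - 3)*(-12 + 18))*0)) = 33172 + (495 + 9*((19*6)*0)) = 33172 + (495 + 9*(114*0)) = 33172 + (495 + 9*0) = 33172 + (495 + 0) = 33172 + 495 = 33667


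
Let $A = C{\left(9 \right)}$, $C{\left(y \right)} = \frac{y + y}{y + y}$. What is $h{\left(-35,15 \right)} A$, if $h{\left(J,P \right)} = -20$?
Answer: $-20$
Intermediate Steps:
$C{\left(y \right)} = 1$ ($C{\left(y \right)} = \frac{2 y}{2 y} = 2 y \frac{1}{2 y} = 1$)
$A = 1$
$h{\left(-35,15 \right)} A = \left(-20\right) 1 = -20$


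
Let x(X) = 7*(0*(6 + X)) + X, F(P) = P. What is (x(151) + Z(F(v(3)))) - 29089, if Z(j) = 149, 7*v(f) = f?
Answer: -28789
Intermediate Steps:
v(f) = f/7
x(X) = X (x(X) = 7*0 + X = 0 + X = X)
(x(151) + Z(F(v(3)))) - 29089 = (151 + 149) - 29089 = 300 - 29089 = -28789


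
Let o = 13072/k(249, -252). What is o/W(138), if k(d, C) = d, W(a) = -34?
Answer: -6536/4233 ≈ -1.5441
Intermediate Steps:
o = 13072/249 ≈ 52.498
o/W(138) = (13072/249)/(-34) = (13072/249)*(-1/34) = -6536/4233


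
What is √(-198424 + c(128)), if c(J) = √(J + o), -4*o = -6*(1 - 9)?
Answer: √(-198424 + 2*√29) ≈ 445.44*I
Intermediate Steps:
o = -12 (o = -(-3)*(1 - 9)/2 = -(-3)*(-8)/2 = -¼*48 = -12)
c(J) = √(-12 + J) (c(J) = √(J - 12) = √(-12 + J))
√(-198424 + c(128)) = √(-198424 + √(-12 + 128)) = √(-198424 + √116) = √(-198424 + 2*√29)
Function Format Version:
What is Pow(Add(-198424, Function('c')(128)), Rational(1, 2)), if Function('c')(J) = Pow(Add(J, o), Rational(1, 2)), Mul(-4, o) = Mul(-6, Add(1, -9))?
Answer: Pow(Add(-198424, Mul(2, Pow(29, Rational(1, 2)))), Rational(1, 2)) ≈ Mul(445.44, I)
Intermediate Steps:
o = -12 (o = Mul(Rational(-1, 4), Mul(-6, Add(1, -9))) = Mul(Rational(-1, 4), Mul(-6, -8)) = Mul(Rational(-1, 4), 48) = -12)
Function('c')(J) = Pow(Add(-12, J), Rational(1, 2)) (Function('c')(J) = Pow(Add(J, -12), Rational(1, 2)) = Pow(Add(-12, J), Rational(1, 2)))
Pow(Add(-198424, Function('c')(128)), Rational(1, 2)) = Pow(Add(-198424, Pow(Add(-12, 128), Rational(1, 2))), Rational(1, 2)) = Pow(Add(-198424, Pow(116, Rational(1, 2))), Rational(1, 2)) = Pow(Add(-198424, Mul(2, Pow(29, Rational(1, 2)))), Rational(1, 2))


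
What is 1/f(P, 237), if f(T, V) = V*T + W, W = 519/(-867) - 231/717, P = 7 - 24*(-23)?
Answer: 69071/9150669693 ≈ 7.5482e-6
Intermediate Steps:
P = 559 (P = 7 + 552 = 559)
W = -63600/69071 (W = 519*(-1/867) - 231*1/717 = -173/289 - 77/239 = -63600/69071 ≈ -0.92079)
f(T, V) = -63600/69071 + T*V (f(T, V) = V*T - 63600/69071 = T*V - 63600/69071 = -63600/69071 + T*V)
1/f(P, 237) = 1/(-63600/69071 + 559*237) = 1/(-63600/69071 + 132483) = 1/(9150669693/69071) = 69071/9150669693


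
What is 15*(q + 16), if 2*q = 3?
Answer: 525/2 ≈ 262.50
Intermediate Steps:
q = 3/2 (q = (1/2)*3 = 3/2 ≈ 1.5000)
15*(q + 16) = 15*(3/2 + 16) = 15*(35/2) = 525/2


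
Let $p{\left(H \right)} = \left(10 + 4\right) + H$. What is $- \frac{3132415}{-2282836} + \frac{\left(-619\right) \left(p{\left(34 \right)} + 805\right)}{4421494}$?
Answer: $\frac{6322300370079}{5046772838492} \approx 1.2527$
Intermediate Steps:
$p{\left(H \right)} = 14 + H$
$- \frac{3132415}{-2282836} + \frac{\left(-619\right) \left(p{\left(34 \right)} + 805\right)}{4421494} = - \frac{3132415}{-2282836} + \frac{\left(-619\right) \left(\left(14 + 34\right) + 805\right)}{4421494} = \left(-3132415\right) \left(- \frac{1}{2282836}\right) + - 619 \left(48 + 805\right) \frac{1}{4421494} = \frac{3132415}{2282836} + \left(-619\right) 853 \cdot \frac{1}{4421494} = \frac{3132415}{2282836} - \frac{528007}{4421494} = \frac{6322300370079}{5046772838492}$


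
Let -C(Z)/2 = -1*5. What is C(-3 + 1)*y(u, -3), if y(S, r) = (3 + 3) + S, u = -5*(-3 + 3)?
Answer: 60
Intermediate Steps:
C(Z) = 10 (C(Z) = -(-2)*5 = -2*(-5) = 10)
u = 0 (u = -5*0 = 0)
y(S, r) = 6 + S
C(-3 + 1)*y(u, -3) = 10*(6 + 0) = 10*6 = 60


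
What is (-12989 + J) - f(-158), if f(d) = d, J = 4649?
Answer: -8182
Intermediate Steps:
(-12989 + J) - f(-158) = (-12989 + 4649) - 1*(-158) = -8340 + 158 = -8182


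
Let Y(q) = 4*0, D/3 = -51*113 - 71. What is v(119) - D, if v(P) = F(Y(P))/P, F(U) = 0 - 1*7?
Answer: 297533/17 ≈ 17502.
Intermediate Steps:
D = -17502 (D = 3*(-51*113 - 71) = 3*(-5763 - 71) = 3*(-5834) = -17502)
Y(q) = 0
F(U) = -7 (F(U) = 0 - 7 = -7)
v(P) = -7/P
v(119) - D = -7/119 - 1*(-17502) = -7*1/119 + 17502 = -1/17 + 17502 = 297533/17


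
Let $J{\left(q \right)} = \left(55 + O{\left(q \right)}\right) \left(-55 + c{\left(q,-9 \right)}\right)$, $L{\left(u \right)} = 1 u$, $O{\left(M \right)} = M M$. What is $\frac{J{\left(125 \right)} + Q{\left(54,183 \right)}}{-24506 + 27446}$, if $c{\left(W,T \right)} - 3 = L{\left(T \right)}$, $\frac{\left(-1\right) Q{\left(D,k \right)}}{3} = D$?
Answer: $- \frac{478321}{1470} \approx -325.39$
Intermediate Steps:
$Q{\left(D,k \right)} = - 3 D$
$O{\left(M \right)} = M^{2}$
$L{\left(u \right)} = u$
$c{\left(W,T \right)} = 3 + T$
$J{\left(q \right)} = -3355 - 61 q^{2}$ ($J{\left(q \right)} = \left(55 + q^{2}\right) \left(-55 + \left(3 - 9\right)\right) = \left(55 + q^{2}\right) \left(-55 - 6\right) = \left(55 + q^{2}\right) \left(-61\right) = -3355 - 61 q^{2}$)
$\frac{J{\left(125 \right)} + Q{\left(54,183 \right)}}{-24506 + 27446} = \frac{\left(-3355 - 61 \cdot 125^{2}\right) - 162}{-24506 + 27446} = \frac{\left(-3355 - 953125\right) - 162}{2940} = \left(\left(-3355 - 953125\right) - 162\right) \frac{1}{2940} = \left(-956480 - 162\right) \frac{1}{2940} = \left(-956642\right) \frac{1}{2940} = - \frac{478321}{1470}$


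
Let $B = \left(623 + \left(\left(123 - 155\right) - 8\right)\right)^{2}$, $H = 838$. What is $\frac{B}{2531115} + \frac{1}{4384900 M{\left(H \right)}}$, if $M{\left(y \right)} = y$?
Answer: $\frac{249787567180583}{1860139801002600} \approx 0.13428$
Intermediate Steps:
$B = 339889$ ($B = \left(623 - 40\right)^{2} = 583^{2} = 339889$)
$\frac{B}{2531115} + \frac{1}{4384900 M{\left(H \right)}} = \frac{339889}{2531115} + \frac{1}{4384900 \cdot 838} = 339889 \cdot \frac{1}{2531115} + \frac{1}{4384900} \cdot \frac{1}{838} = \frac{339889}{2531115} + \frac{1}{3674546200} = \frac{249787567180583}{1860139801002600}$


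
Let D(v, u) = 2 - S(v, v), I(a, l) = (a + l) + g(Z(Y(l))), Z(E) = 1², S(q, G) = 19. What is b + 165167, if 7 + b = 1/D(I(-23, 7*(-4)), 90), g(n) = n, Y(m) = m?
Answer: 2807719/17 ≈ 1.6516e+5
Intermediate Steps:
Z(E) = 1
I(a, l) = 1 + a + l (I(a, l) = (a + l) + 1 = 1 + a + l)
D(v, u) = -17 (D(v, u) = 2 - 1*19 = 2 - 19 = -17)
b = -120/17 (b = -7 + 1/(-17) = -7 - 1/17 = -120/17 ≈ -7.0588)
b + 165167 = -120/17 + 165167 = 2807719/17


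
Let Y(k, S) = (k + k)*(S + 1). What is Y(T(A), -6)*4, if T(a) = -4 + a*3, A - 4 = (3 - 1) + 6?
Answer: -1280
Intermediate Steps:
A = 12 (A = 4 + ((3 - 1) + 6) = 4 + (2 + 6) = 4 + 8 = 12)
T(a) = -4 + 3*a
Y(k, S) = 2*k*(1 + S) (Y(k, S) = (2*k)*(1 + S) = 2*k*(1 + S))
Y(T(A), -6)*4 = (2*(-4 + 3*12)*(1 - 6))*4 = (2*(-4 + 36)*(-5))*4 = (2*32*(-5))*4 = -320*4 = -1280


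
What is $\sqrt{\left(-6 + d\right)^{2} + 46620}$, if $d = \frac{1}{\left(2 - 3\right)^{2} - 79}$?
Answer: $\frac{\sqrt{283856041}}{78} \approx 216.0$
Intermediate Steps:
$d = - \frac{1}{78}$ ($d = \frac{1}{\left(-1\right)^{2} - 79} = \frac{1}{1 - 79} = \frac{1}{-78} = - \frac{1}{78} \approx -0.012821$)
$\sqrt{\left(-6 + d\right)^{2} + 46620} = \sqrt{\left(-6 - \frac{1}{78}\right)^{2} + 46620} = \sqrt{\left(- \frac{469}{78}\right)^{2} + 46620} = \sqrt{\frac{219961}{6084} + 46620} = \sqrt{\frac{283856041}{6084}} = \frac{\sqrt{283856041}}{78}$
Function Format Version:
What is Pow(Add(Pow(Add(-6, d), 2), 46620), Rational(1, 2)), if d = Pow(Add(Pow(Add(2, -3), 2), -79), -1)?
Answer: Mul(Rational(1, 78), Pow(283856041, Rational(1, 2))) ≈ 216.00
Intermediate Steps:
d = Rational(-1, 78) (d = Pow(Add(Pow(-1, 2), -79), -1) = Pow(Add(1, -79), -1) = Pow(-78, -1) = Rational(-1, 78) ≈ -0.012821)
Pow(Add(Pow(Add(-6, d), 2), 46620), Rational(1, 2)) = Pow(Add(Pow(Add(-6, Rational(-1, 78)), 2), 46620), Rational(1, 2)) = Pow(Add(Pow(Rational(-469, 78), 2), 46620), Rational(1, 2)) = Pow(Add(Rational(219961, 6084), 46620), Rational(1, 2)) = Pow(Rational(283856041, 6084), Rational(1, 2)) = Mul(Rational(1, 78), Pow(283856041, Rational(1, 2)))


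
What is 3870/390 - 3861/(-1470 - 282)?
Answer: 92067/7592 ≈ 12.127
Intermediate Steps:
3870/390 - 3861/(-1470 - 282) = 3870*(1/390) - 3861/(-1752) = 129/13 - 3861*(-1/1752) = 129/13 + 1287/584 = 92067/7592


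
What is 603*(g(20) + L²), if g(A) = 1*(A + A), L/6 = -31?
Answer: 20885508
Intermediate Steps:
L = -186 (L = 6*(-31) = -186)
g(A) = 2*A (g(A) = 1*(2*A) = 2*A)
603*(g(20) + L²) = 603*(2*20 + (-186)²) = 603*(40 + 34596) = 603*34636 = 20885508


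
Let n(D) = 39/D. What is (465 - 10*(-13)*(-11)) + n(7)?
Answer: -6716/7 ≈ -959.43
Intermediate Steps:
(465 - 10*(-13)*(-11)) + n(7) = (465 - 10*(-13)*(-11)) + 39/7 = (465 + 130*(-11)) + 39*(⅐) = (465 - 1430) + 39/7 = -965 + 39/7 = -6716/7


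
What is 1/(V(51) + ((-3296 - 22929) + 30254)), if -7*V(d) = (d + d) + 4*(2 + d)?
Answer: 7/27889 ≈ 0.00025100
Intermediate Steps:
V(d) = -8/7 - 6*d/7 (V(d) = -((d + d) + 4*(2 + d))/7 = -(2*d + (8 + 4*d))/7 = -(8 + 6*d)/7 = -8/7 - 6*d/7)
1/(V(51) + ((-3296 - 22929) + 30254)) = 1/((-8/7 - 6/7*51) + ((-3296 - 22929) + 30254)) = 1/((-8/7 - 306/7) + (-26225 + 30254)) = 1/(-314/7 + 4029) = 1/(27889/7) = 7/27889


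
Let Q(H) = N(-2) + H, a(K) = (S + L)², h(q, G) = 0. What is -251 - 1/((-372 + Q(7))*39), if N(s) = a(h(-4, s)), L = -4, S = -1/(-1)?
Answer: -3484883/13884 ≈ -251.00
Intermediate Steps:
S = 1 (S = -1*(-1) = 1)
a(K) = 9 (a(K) = (1 - 4)² = (-3)² = 9)
N(s) = 9
Q(H) = 9 + H
-251 - 1/((-372 + Q(7))*39) = -251 - 1/((-372 + (9 + 7))*39) = -251 - 1/((-372 + 16)*39) = -251 - 1/((-356)*39) = -251 - (-1)/(356*39) = -251 - 1*(-1/13884) = -251 + 1/13884 = -3484883/13884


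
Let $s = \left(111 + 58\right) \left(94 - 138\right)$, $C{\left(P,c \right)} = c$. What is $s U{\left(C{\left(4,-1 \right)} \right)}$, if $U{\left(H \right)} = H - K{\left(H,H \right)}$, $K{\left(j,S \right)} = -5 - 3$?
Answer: $-52052$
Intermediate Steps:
$K{\left(j,S \right)} = -8$
$U{\left(H \right)} = 8 + H$ ($U{\left(H \right)} = H - -8 = H + 8 = 8 + H$)
$s = -7436$ ($s = 169 \left(94 - 138\right) = 169 \left(-44\right) = -7436$)
$s U{\left(C{\left(4,-1 \right)} \right)} = - 7436 \left(8 - 1\right) = \left(-7436\right) 7 = -52052$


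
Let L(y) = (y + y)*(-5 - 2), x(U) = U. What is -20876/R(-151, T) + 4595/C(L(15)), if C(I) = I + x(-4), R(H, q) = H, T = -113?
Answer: 3773619/32314 ≈ 116.78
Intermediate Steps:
L(y) = -14*y (L(y) = (2*y)*(-7) = -14*y)
C(I) = -4 + I (C(I) = I - 4 = -4 + I)
-20876/R(-151, T) + 4595/C(L(15)) = -20876/(-151) + 4595/(-4 - 14*15) = -20876*(-1/151) + 4595/(-4 - 210) = 20876/151 + 4595/(-214) = 20876/151 + 4595*(-1/214) = 20876/151 - 4595/214 = 3773619/32314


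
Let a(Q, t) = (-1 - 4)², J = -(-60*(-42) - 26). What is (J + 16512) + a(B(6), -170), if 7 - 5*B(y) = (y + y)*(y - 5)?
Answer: 14043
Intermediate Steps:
B(y) = 7/5 - 2*y*(-5 + y)/5 (B(y) = 7/5 - (y + y)*(y - 5)/5 = 7/5 - 2*y*(-5 + y)/5)
J = -2494 (J = -(2520 - 26) = -1*2494 = -2494)
a(Q, t) = 25 (a(Q, t) = (-5)² = 25)
(J + 16512) + a(B(6), -170) = (-2494 + 16512) + 25 = 14018 + 25 = 14043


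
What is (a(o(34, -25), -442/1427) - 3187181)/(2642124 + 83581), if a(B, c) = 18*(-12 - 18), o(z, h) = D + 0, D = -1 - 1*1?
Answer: -3187721/2725705 ≈ -1.1695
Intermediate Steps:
D = -2 (D = -1 - 1 = -2)
o(z, h) = -2 (o(z, h) = -2 + 0 = -2)
a(B, c) = -540 (a(B, c) = 18*(-30) = -540)
(a(o(34, -25), -442/1427) - 3187181)/(2642124 + 83581) = (-540 - 3187181)/(2642124 + 83581) = -3187721/2725705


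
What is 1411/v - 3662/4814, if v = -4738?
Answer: -12071555/11404366 ≈ -1.0585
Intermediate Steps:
1411/v - 3662/4814 = 1411/(-4738) - 3662/4814 = 1411*(-1/4738) - 3662*1/4814 = -1411/4738 - 1831/2407 = -12071555/11404366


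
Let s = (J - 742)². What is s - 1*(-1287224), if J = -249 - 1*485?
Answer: 3465800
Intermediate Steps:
J = -734 (J = -249 - 485 = -734)
s = 2178576 (s = (-734 - 742)² = (-1476)² = 2178576)
s - 1*(-1287224) = 2178576 - 1*(-1287224) = 2178576 + 1287224 = 3465800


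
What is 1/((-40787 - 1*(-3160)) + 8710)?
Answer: -1/28917 ≈ -3.4582e-5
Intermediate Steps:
1/((-40787 - 1*(-3160)) + 8710) = 1/((-40787 + 3160) + 8710) = 1/(-37627 + 8710) = 1/(-28917) = -1/28917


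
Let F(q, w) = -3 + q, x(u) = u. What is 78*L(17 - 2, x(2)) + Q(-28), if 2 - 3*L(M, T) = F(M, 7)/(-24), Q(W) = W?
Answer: 37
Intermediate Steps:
L(M, T) = 5/8 + M/72 (L(M, T) = ⅔ - (-3 + M)/(3*(-24)) = ⅔ - (-3 + M)*(-1)/(3*24) = ⅔ - (⅛ - M/24)/3 = ⅔ + (-1/24 + M/72) = 5/8 + M/72)
78*L(17 - 2, x(2)) + Q(-28) = 78*(5/8 + (17 - 2)/72) - 28 = 78*(5/8 + (1/72)*15) - 28 = 78*(5/8 + 5/24) - 28 = 78*(⅚) - 28 = 65 - 28 = 37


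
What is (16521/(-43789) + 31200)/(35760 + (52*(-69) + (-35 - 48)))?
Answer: 1366200279/1405145221 ≈ 0.97228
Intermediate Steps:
(16521/(-43789) + 31200)/(35760 + (52*(-69) + (-35 - 48))) = (16521*(-1/43789) + 31200)/(35760 + (-3588 - 83)) = (-16521/43789 + 31200)/(35760 - 3671) = (1366200279/43789)/32089 = (1366200279/43789)*(1/32089) = 1366200279/1405145221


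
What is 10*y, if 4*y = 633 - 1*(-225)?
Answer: 2145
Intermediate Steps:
y = 429/2 (y = (633 - 1*(-225))/4 = (633 + 225)/4 = (¼)*858 = 429/2 ≈ 214.50)
10*y = 10*(429/2) = 2145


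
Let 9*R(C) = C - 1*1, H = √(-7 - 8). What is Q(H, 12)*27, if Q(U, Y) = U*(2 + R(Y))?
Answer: 87*I*√15 ≈ 336.95*I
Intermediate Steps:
H = I*√15 (H = √(-15) = I*√15 ≈ 3.873*I)
R(C) = -⅑ + C/9 (R(C) = (C - 1*1)/9 = (C - 1)/9 = (-1 + C)/9 = -⅑ + C/9)
Q(U, Y) = U*(17/9 + Y/9) (Q(U, Y) = U*(2 + (-⅑ + Y/9)) = U*(17/9 + Y/9))
Q(H, 12)*27 = ((I*√15)*(17 + 12)/9)*27 = ((⅑)*(I*√15)*29)*27 = (29*I*√15/9)*27 = 87*I*√15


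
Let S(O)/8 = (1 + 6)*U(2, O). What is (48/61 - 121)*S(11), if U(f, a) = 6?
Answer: -2463888/61 ≈ -40392.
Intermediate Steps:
S(O) = 336 (S(O) = 8*((1 + 6)*6) = 8*(7*6) = 8*42 = 336)
(48/61 - 121)*S(11) = (48/61 - 121)*336 = -7333/61*336 = -2463888/61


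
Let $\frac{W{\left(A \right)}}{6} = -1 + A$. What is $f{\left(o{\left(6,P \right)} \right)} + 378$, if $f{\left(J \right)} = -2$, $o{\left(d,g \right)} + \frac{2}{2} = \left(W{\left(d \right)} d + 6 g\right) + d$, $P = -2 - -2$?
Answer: $376$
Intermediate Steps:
$P = 0$ ($P = -2 + 2 = 0$)
$W{\left(A \right)} = -6 + 6 A$ ($W{\left(A \right)} = 6 \left(-1 + A\right) = -6 + 6 A$)
$o{\left(d,g \right)} = -1 + d + 6 g + d \left(-6 + 6 d\right)$ ($o{\left(d,g \right)} = -1 + \left(\left(\left(-6 + 6 d\right) d + 6 g\right) + d\right) = -1 + \left(\left(d \left(-6 + 6 d\right) + 6 g\right) + d\right) = -1 + \left(\left(6 g + d \left(-6 + 6 d\right)\right) + d\right) = -1 + \left(d + 6 g + d \left(-6 + 6 d\right)\right) = -1 + d + 6 g + d \left(-6 + 6 d\right)$)
$f{\left(o{\left(6,P \right)} \right)} + 378 = -2 + 378 = 376$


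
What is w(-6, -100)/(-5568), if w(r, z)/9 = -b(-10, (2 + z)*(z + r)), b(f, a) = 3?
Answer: 9/1856 ≈ 0.0048491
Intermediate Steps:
w(r, z) = -27 (w(r, z) = 9*(-1*3) = 9*(-3) = -27)
w(-6, -100)/(-5568) = -27/(-5568) = -27*(-1/5568) = 9/1856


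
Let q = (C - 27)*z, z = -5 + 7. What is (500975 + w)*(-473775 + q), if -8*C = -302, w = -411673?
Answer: -42307135057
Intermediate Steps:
C = 151/4 (C = -⅛*(-302) = 151/4 ≈ 37.750)
z = 2
q = 43/2 (q = (151/4 - 27)*2 = (43/4)*2 = 43/2 ≈ 21.500)
(500975 + w)*(-473775 + q) = (500975 - 411673)*(-473775 + 43/2) = 89302*(-947507/2) = -42307135057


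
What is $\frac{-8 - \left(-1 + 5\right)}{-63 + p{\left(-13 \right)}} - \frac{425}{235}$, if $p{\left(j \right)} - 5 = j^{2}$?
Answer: $- \frac{3333}{1739} \approx -1.9166$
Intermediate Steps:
$p{\left(j \right)} = 5 + j^{2}$
$\frac{-8 - \left(-1 + 5\right)}{-63 + p{\left(-13 \right)}} - \frac{425}{235} = \frac{-8 - \left(-1 + 5\right)}{-63 + \left(5 + \left(-13\right)^{2}\right)} - \frac{425}{235} = \frac{-8 - 4}{-63 + \left(5 + 169\right)} - \frac{85}{47} = \frac{-8 - 4}{-63 + 174} - \frac{85}{47} = - \frac{12}{111} - \frac{85}{47} = \left(-12\right) \frac{1}{111} - \frac{85}{47} = - \frac{4}{37} - \frac{85}{47} = - \frac{3333}{1739}$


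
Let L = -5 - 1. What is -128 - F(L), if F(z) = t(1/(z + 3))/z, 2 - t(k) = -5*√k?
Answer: -383/3 + 5*I*√3/18 ≈ -127.67 + 0.48113*I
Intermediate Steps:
t(k) = 2 + 5*√k (t(k) = 2 - (-5)*√k = 2 + 5*√k)
L = -6
F(z) = (2 + 5*√(1/(3 + z)))/z (F(z) = (2 + 5*√(1/(z + 3)))/z = (2 + 5*√(1/(3 + z)))/z)
-128 - F(L) = -128 - (2 + 5*√(1/(3 - 6)))/(-6) = -128 - (-1)*(2 + 5*√(1/(-3)))/6 = -128 - (-1)*(2 + 5*√(-⅓))/6 = -128 - (-1)*(2 + 5*(I*√3/3))/6 = -128 - (-1)*(2 + 5*I*√3/3)/6 = -128 - (-⅓ - 5*I*√3/18) = -128 + (⅓ + 5*I*√3/18) = -383/3 + 5*I*√3/18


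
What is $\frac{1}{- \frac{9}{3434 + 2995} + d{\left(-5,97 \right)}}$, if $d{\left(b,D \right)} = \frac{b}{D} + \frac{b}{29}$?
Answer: $- \frac{6028259}{1358529} \approx -4.4373$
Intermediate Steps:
$d{\left(b,D \right)} = \frac{b}{29} + \frac{b}{D}$ ($d{\left(b,D \right)} = \frac{b}{D} + b \frac{1}{29} = \frac{b}{D} + \frac{b}{29} = \frac{b}{29} + \frac{b}{D}$)
$\frac{1}{- \frac{9}{3434 + 2995} + d{\left(-5,97 \right)}} = \frac{1}{- \frac{9}{3434 + 2995} - \left(\frac{5}{29} + \frac{5}{97}\right)} = \frac{1}{- \frac{9}{6429} - \frac{630}{2813}} = \frac{1}{\left(-9\right) \frac{1}{6429} - \frac{630}{2813}} = \frac{1}{- \frac{3}{2143} - \frac{630}{2813}} = \frac{1}{- \frac{1358529}{6028259}} = - \frac{6028259}{1358529}$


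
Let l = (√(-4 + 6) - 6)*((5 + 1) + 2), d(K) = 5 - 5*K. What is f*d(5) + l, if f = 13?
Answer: -308 + 8*√2 ≈ -296.69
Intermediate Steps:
l = -48 + 8*√2 (l = (√2 - 6)*(6 + 2) = (-6 + √2)*8 = -48 + 8*√2 ≈ -36.686)
f*d(5) + l = 13*(5 - 5*5) + (-48 + 8*√2) = 13*(5 - 25) + (-48 + 8*√2) = 13*(-20) + (-48 + 8*√2) = -260 + (-48 + 8*√2) = -308 + 8*√2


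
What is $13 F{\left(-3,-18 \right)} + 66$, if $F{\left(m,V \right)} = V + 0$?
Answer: $-168$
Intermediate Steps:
$F{\left(m,V \right)} = V$
$13 F{\left(-3,-18 \right)} + 66 = 13 \left(-18\right) + 66 = -234 + 66 = -168$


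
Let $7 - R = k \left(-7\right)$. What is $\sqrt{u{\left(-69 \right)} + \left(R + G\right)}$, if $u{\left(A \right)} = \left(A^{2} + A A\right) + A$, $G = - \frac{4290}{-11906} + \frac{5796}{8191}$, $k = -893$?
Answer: $\frac{\sqrt{7632377447647000070}}{48761023} \approx 56.657$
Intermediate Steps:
$G = \frac{52073283}{48761023}$ ($G = \left(-4290\right) \left(- \frac{1}{11906}\right) + 5796 \cdot \frac{1}{8191} = \frac{2145}{5953} + \frac{5796}{8191} = \frac{52073283}{48761023} \approx 1.0679$)
$u{\left(A \right)} = A + 2 A^{2}$ ($u{\left(A \right)} = \left(A^{2} + A^{2}\right) + A = 2 A^{2} + A = A + 2 A^{2}$)
$R = -6244$ ($R = 7 - \left(-893\right) \left(-7\right) = 7 - 6251 = -6244$)
$\sqrt{u{\left(-69 \right)} + \left(R + G\right)} = \sqrt{- 69 \left(1 + 2 \left(-69\right)\right) + \left(-6244 + \frac{52073283}{48761023}\right)} = \sqrt{- 69 \left(1 - 138\right) - \frac{304411754329}{48761023}} = \sqrt{\left(-69\right) \left(-137\right) - \frac{304411754329}{48761023}} = \sqrt{9453 - \frac{304411754329}{48761023}} = \sqrt{\frac{156526196090}{48761023}} = \frac{\sqrt{7632377447647000070}}{48761023}$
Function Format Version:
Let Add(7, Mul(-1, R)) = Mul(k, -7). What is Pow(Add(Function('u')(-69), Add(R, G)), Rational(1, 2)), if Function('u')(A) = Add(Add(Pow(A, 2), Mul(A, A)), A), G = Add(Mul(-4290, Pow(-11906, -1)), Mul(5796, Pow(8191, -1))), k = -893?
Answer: Mul(Rational(1, 48761023), Pow(7632377447647000070, Rational(1, 2))) ≈ 56.657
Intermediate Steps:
G = Rational(52073283, 48761023) (G = Add(Mul(-4290, Rational(-1, 11906)), Mul(5796, Rational(1, 8191))) = Add(Rational(2145, 5953), Rational(5796, 8191)) = Rational(52073283, 48761023) ≈ 1.0679)
Function('u')(A) = Add(A, Mul(2, Pow(A, 2))) (Function('u')(A) = Add(Add(Pow(A, 2), Pow(A, 2)), A) = Add(Mul(2, Pow(A, 2)), A) = Add(A, Mul(2, Pow(A, 2))))
R = -6244 (R = Add(7, Mul(-1, Mul(-893, -7))) = Add(7, Mul(-1, 6251)) = Add(7, -6251) = -6244)
Pow(Add(Function('u')(-69), Add(R, G)), Rational(1, 2)) = Pow(Add(Mul(-69, Add(1, Mul(2, -69))), Add(-6244, Rational(52073283, 48761023))), Rational(1, 2)) = Pow(Add(Mul(-69, Add(1, -138)), Rational(-304411754329, 48761023)), Rational(1, 2)) = Pow(Add(Mul(-69, -137), Rational(-304411754329, 48761023)), Rational(1, 2)) = Pow(Add(9453, Rational(-304411754329, 48761023)), Rational(1, 2)) = Pow(Rational(156526196090, 48761023), Rational(1, 2)) = Mul(Rational(1, 48761023), Pow(7632377447647000070, Rational(1, 2)))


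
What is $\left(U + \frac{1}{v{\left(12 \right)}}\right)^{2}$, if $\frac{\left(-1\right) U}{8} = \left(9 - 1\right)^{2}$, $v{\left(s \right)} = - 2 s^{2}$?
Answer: $\frac{21743566849}{82944} \approx 2.6215 \cdot 10^{5}$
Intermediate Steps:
$U = -512$ ($U = - 8 \left(9 - 1\right)^{2} = - 8 \cdot 8^{2} = \left(-8\right) 64 = -512$)
$\left(U + \frac{1}{v{\left(12 \right)}}\right)^{2} = \left(-512 + \frac{1}{\left(-2\right) 12^{2}}\right)^{2} = \left(-512 + \frac{1}{\left(-2\right) 144}\right)^{2} = \left(-512 + \frac{1}{-288}\right)^{2} = \left(-512 - \frac{1}{288}\right)^{2} = \left(- \frac{147457}{288}\right)^{2} = \frac{21743566849}{82944}$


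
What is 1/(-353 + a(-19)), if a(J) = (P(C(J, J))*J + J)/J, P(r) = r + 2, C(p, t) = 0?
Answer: -1/350 ≈ -0.0028571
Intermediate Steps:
P(r) = 2 + r
a(J) = 3 (a(J) = ((2 + 0)*J + J)/J = (2*J + J)/J = (3*J)/J = 3)
1/(-353 + a(-19)) = 1/(-353 + 3) = 1/(-350) = -1/350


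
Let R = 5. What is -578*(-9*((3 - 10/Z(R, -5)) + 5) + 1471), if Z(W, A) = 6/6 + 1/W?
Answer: -851972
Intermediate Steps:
Z(W, A) = 1 + 1/W (Z(W, A) = 6*(1/6) + 1/W = 1 + 1/W)
-578*(-9*((3 - 10/Z(R, -5)) + 5) + 1471) = -578*(-9*((3 - 10/((1 + 5)/5)) + 5) + 1471) = -578*(-9*((3 - 10/((1/5)*6)) + 5) + 1471) = -578*(-9*((3 - 10/6/5) + 5) + 1471) = -578*(-9*((3 - 10*5/6) + 5) + 1471) = -578*(-9*((3 - 1*25/3) + 5) + 1471) = -578*(-9*((3 - 25/3) + 5) + 1471) = -578*(-9*(-16/3 + 5) + 1471) = -578*(-9*(-1/3) + 1471) = -578*(3 + 1471) = -578*1474 = -851972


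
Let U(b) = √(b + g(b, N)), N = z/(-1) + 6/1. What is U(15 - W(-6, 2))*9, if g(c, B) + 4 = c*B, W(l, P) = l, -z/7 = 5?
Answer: 9*√878 ≈ 266.68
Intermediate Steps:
z = -35 (z = -7*5 = -35)
N = 41 (N = -35/(-1) + 6/1 = -35*(-1) + 6*1 = 35 + 6 = 41)
g(c, B) = -4 + B*c (g(c, B) = -4 + c*B = -4 + B*c)
U(b) = √(-4 + 42*b) (U(b) = √(b + (-4 + 41*b)) = √(-4 + 42*b))
U(15 - W(-6, 2))*9 = √(-4 + 42*(15 - 1*(-6)))*9 = √(-4 + 42*(15 + 6))*9 = √(-4 + 42*21)*9 = √(-4 + 882)*9 = √878*9 = 9*√878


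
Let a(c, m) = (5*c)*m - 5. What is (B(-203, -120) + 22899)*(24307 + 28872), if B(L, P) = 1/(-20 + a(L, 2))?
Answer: 2502467814476/2055 ≈ 1.2177e+9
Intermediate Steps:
a(c, m) = -5 + 5*c*m (a(c, m) = 5*c*m - 5 = -5 + 5*c*m)
B(L, P) = 1/(-25 + 10*L) (B(L, P) = 1/(-20 + (-5 + 5*L*2)) = 1/(-20 + (-5 + 10*L)) = 1/(-25 + 10*L))
(B(-203, -120) + 22899)*(24307 + 28872) = (1/(5*(-5 + 2*(-203))) + 22899)*(24307 + 28872) = (1/(5*(-5 - 406)) + 22899)*53179 = ((⅕)/(-411) + 22899)*53179 = ((⅕)*(-1/411) + 22899)*53179 = (-1/2055 + 22899)*53179 = (47057444/2055)*53179 = 2502467814476/2055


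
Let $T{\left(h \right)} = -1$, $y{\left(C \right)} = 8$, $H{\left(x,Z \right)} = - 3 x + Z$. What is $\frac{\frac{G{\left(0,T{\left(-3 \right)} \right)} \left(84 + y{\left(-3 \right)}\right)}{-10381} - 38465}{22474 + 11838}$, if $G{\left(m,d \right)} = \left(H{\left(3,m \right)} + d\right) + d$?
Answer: $- \frac{399304153}{356192872} \approx -1.121$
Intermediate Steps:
$H{\left(x,Z \right)} = Z - 3 x$
$G{\left(m,d \right)} = -9 + m + 2 d$ ($G{\left(m,d \right)} = \left(\left(m - 9\right) + d\right) + d = \left(\left(-9 + m\right) + d\right) + d = \left(-9 + d + m\right) + d = -9 + m + 2 d$)
$\frac{\frac{G{\left(0,T{\left(-3 \right)} \right)} \left(84 + y{\left(-3 \right)}\right)}{-10381} - 38465}{22474 + 11838} = \frac{\frac{\left(-9 + 0 + 2 \left(-1\right)\right) \left(84 + 8\right)}{-10381} - 38465}{22474 + 11838} = \frac{\left(-9 + 0 - 2\right) 92 \left(- \frac{1}{10381}\right) - 38465}{34312} = \left(\left(-11\right) 92 \left(- \frac{1}{10381}\right) - 38465\right) \frac{1}{34312} = \left(\left(-1012\right) \left(- \frac{1}{10381}\right) - 38465\right) \frac{1}{34312} = \left(\frac{1012}{10381} - 38465\right) \frac{1}{34312} = \left(- \frac{399304153}{10381}\right) \frac{1}{34312} = - \frac{399304153}{356192872}$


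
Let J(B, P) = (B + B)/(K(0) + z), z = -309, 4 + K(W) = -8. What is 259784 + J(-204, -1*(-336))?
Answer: 27797024/107 ≈ 2.5979e+5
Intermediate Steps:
K(W) = -12 (K(W) = -4 - 8 = -12)
J(B, P) = -2*B/321 (J(B, P) = (B + B)/(-12 - 309) = (2*B)/(-321) = (2*B)*(-1/321) = -2*B/321)
259784 + J(-204, -1*(-336)) = 259784 - 2/321*(-204) = 259784 + 136/107 = 27797024/107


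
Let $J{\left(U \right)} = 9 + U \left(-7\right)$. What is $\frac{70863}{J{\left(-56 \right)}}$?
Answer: $\frac{70863}{401} \approx 176.72$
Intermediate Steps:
$J{\left(U \right)} = 9 - 7 U$
$\frac{70863}{J{\left(-56 \right)}} = \frac{70863}{9 - -392} = \frac{70863}{9 + 392} = \frac{70863}{401}$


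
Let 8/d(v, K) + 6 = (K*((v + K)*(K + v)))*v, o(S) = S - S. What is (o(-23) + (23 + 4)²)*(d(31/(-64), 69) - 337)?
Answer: -3368238441676785/13710248713 ≈ -2.4567e+5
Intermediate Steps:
o(S) = 0
d(v, K) = 8/(-6 + K*v*(K + v)²) (d(v, K) = 8/(-6 + (K*((v + K)*(K + v)))*v) = 8/(-6 + (K*((K + v)*(K + v)))*v) = 8/(-6 + (K*(K + v)²)*v) = 8/(-6 + K*v*(K + v)²))
(o(-23) + (23 + 4)²)*(d(31/(-64), 69) - 337) = (0 + (23 + 4)²)*(8/(-6 + 69*(31/(-64))*(69 + 31/(-64))²) - 337) = (0 + 27²)*(8/(-6 + 69*(31*(-1/64))*(69 + 31*(-1/64))²) - 337) = (0 + 729)*(8/(-6 + 69*(-31/64)*(69 - 31/64)²) - 337) = 729*(8/(-6 + 69*(-31/64)*(4385/64)²) - 337) = 729*(8/(-6 + 69*(-31/64)*(19228225/4096)) - 337) = 729*(8/(-6 - 41129173275/262144) - 337) = 729*(8/(-41130746139/262144) - 337) = 729*(8*(-262144/41130746139) - 337) = 729*(-2097152/41130746139 - 337) = 729*(-13861063545995/41130746139) = -3368238441676785/13710248713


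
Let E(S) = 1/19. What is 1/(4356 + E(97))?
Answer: 19/82765 ≈ 0.00022957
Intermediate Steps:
E(S) = 1/19
1/(4356 + E(97)) = 1/(4356 + 1/19) = 1/(82765/19) = 19/82765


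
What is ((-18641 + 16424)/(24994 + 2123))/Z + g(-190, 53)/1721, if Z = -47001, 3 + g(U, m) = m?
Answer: 21243373769/731153149119 ≈ 0.029055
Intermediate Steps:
g(U, m) = -3 + m
((-18641 + 16424)/(24994 + 2123))/Z + g(-190, 53)/1721 = ((-18641 + 16424)/(24994 + 2123))/(-47001) + (-3 + 53)/1721 = -2217/27117*(-1/47001) + 50*(1/1721) = -2217*1/27117*(-1/47001) + 50/1721 = -739/9039*(-1/47001) + 50/1721 = 739/424842039 + 50/1721 = 21243373769/731153149119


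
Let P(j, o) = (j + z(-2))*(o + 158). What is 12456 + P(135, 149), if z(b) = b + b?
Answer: 52673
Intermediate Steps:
z(b) = 2*b
P(j, o) = (-4 + j)*(158 + o) (P(j, o) = (j + 2*(-2))*(o + 158) = (j - 4)*(158 + o) = (-4 + j)*(158 + o))
12456 + P(135, 149) = 12456 + (-632 - 4*149 + 158*135 + 135*149) = 12456 + (-632 - 596 + 21330 + 20115) = 12456 + 40217 = 52673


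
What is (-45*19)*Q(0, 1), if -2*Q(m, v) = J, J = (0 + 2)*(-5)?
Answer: -4275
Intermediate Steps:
J = -10 (J = 2*(-5) = -10)
Q(m, v) = 5 (Q(m, v) = -½*(-10) = 5)
(-45*19)*Q(0, 1) = -45*19*5 = -855*5 = -4275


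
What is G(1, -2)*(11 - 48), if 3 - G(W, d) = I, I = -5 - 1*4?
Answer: -444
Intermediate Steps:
I = -9 (I = -5 - 4 = -9)
G(W, d) = 12 (G(W, d) = 3 - 1*(-9) = 3 + 9 = 12)
G(1, -2)*(11 - 48) = 12*(11 - 48) = 12*(-37) = -444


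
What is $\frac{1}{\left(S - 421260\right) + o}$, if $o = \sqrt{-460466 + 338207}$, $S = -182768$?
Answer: $- \frac{604028}{364849947043} - \frac{i \sqrt{122259}}{364849947043} \approx -1.6556 \cdot 10^{-6} - 9.5836 \cdot 10^{-10} i$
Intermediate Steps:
$o = i \sqrt{122259}$ ($o = \sqrt{-122259} = i \sqrt{122259} \approx 349.66 i$)
$\frac{1}{\left(S - 421260\right) + o} = \frac{1}{\left(-182768 - 421260\right) + i \sqrt{122259}} = \frac{1}{-604028 + i \sqrt{122259}}$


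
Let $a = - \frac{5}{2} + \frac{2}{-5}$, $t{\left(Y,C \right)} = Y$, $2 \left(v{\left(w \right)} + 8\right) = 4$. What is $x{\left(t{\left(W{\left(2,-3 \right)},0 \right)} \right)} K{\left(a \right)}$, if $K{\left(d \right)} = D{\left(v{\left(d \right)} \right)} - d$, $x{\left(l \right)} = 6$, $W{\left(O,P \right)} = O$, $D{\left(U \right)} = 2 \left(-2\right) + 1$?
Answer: $- \frac{3}{5} \approx -0.6$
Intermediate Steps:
$v{\left(w \right)} = -6$ ($v{\left(w \right)} = -8 + \frac{1}{2} \cdot 4 = -8 + 2 = -6$)
$D{\left(U \right)} = -3$ ($D{\left(U \right)} = -4 + 1 = -3$)
$a = - \frac{29}{10}$ ($a = \left(-5\right) \frac{1}{2} + 2 \left(- \frac{1}{5}\right) = - \frac{5}{2} - \frac{2}{5} = - \frac{29}{10} \approx -2.9$)
$K{\left(d \right)} = -3 - d$
$x{\left(t{\left(W{\left(2,-3 \right)},0 \right)} \right)} K{\left(a \right)} = 6 \left(-3 - - \frac{29}{10}\right) = 6 \left(-3 + \frac{29}{10}\right) = 6 \left(- \frac{1}{10}\right) = - \frac{3}{5}$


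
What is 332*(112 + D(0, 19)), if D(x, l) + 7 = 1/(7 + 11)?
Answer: 313906/9 ≈ 34878.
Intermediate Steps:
D(x, l) = -125/18 (D(x, l) = -7 + 1/(7 + 11) = -7 + 1/18 = -125/18)
332*(112 + D(0, 19)) = 332*(112 - 125/18) = 332*(1891/18) = 313906/9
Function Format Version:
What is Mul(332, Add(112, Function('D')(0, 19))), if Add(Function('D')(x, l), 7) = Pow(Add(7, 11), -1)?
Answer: Rational(313906, 9) ≈ 34878.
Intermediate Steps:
Function('D')(x, l) = Rational(-125, 18) (Function('D')(x, l) = Add(-7, Pow(Add(7, 11), -1)) = Add(-7, Pow(18, -1)) = Add(-7, Rational(1, 18)) = Rational(-125, 18))
Mul(332, Add(112, Function('D')(0, 19))) = Mul(332, Add(112, Rational(-125, 18))) = Mul(332, Rational(1891, 18)) = Rational(313906, 9)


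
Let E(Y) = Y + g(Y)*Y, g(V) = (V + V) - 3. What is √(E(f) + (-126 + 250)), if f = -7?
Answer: 2*√59 ≈ 15.362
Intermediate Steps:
g(V) = -3 + 2*V (g(V) = 2*V - 3 = -3 + 2*V)
E(Y) = Y + Y*(-3 + 2*Y) (E(Y) = Y + (-3 + 2*Y)*Y = Y + Y*(-3 + 2*Y))
√(E(f) + (-126 + 250)) = √(2*(-7)*(-1 - 7) + (-126 + 250)) = √(2*(-7)*(-8) + 124) = √(112 + 124) = √236 = 2*√59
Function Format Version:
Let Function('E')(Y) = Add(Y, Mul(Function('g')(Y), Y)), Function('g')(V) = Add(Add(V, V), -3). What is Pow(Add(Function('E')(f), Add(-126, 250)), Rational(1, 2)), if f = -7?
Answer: Mul(2, Pow(59, Rational(1, 2))) ≈ 15.362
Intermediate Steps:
Function('g')(V) = Add(-3, Mul(2, V)) (Function('g')(V) = Add(Mul(2, V), -3) = Add(-3, Mul(2, V)))
Function('E')(Y) = Add(Y, Mul(Y, Add(-3, Mul(2, Y)))) (Function('E')(Y) = Add(Y, Mul(Add(-3, Mul(2, Y)), Y)) = Add(Y, Mul(Y, Add(-3, Mul(2, Y)))))
Pow(Add(Function('E')(f), Add(-126, 250)), Rational(1, 2)) = Pow(Add(Mul(2, -7, Add(-1, -7)), Add(-126, 250)), Rational(1, 2)) = Pow(Add(Mul(2, -7, -8), 124), Rational(1, 2)) = Pow(Add(112, 124), Rational(1, 2)) = Pow(236, Rational(1, 2)) = Mul(2, Pow(59, Rational(1, 2)))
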